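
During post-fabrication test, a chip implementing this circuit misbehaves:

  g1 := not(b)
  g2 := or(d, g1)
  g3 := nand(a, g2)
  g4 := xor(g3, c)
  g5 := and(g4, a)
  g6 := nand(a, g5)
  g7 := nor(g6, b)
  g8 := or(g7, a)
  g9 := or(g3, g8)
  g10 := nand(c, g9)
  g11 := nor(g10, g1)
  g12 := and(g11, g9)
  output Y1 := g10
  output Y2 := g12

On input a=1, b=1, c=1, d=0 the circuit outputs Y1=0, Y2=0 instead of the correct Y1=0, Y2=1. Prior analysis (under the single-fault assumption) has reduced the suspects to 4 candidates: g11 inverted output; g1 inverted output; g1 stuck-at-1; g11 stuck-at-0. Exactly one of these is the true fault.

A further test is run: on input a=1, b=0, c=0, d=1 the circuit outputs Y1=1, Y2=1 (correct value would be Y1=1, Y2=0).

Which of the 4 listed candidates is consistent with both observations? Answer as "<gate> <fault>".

g11 inverted output

Evaluate each candidate on input a=1, b=0, c=0, d=1:
  g11 inverted output: g1=1, g2=1, g3=0, g4=0, g5=0, g6=1, g7=0, g8=1, g9=1, g10=1, g11=1 [inverted output], g12=1 → Y1=1, Y2=1 — matches
  g1 inverted output: g1=0 [inverted output], g2=1, g3=0, g4=0, g5=0, g6=1, g7=0, g8=1, g9=1, g10=1, g11=0, g12=0 → Y1=1, Y2=0 — eliminated
  g1 stuck-at-1: g1=1 [stuck-at-1], g2=1, g3=0, g4=0, g5=0, g6=1, g7=0, g8=1, g9=1, g10=1, g11=0, g12=0 → Y1=1, Y2=0 — eliminated
  g11 stuck-at-0: g1=1, g2=1, g3=0, g4=0, g5=0, g6=1, g7=0, g8=1, g9=1, g10=1, g11=0 [stuck-at-0], g12=0 → Y1=1, Y2=0 — eliminated
Only g11 inverted output reproduces the observed Y1=1, Y2=1.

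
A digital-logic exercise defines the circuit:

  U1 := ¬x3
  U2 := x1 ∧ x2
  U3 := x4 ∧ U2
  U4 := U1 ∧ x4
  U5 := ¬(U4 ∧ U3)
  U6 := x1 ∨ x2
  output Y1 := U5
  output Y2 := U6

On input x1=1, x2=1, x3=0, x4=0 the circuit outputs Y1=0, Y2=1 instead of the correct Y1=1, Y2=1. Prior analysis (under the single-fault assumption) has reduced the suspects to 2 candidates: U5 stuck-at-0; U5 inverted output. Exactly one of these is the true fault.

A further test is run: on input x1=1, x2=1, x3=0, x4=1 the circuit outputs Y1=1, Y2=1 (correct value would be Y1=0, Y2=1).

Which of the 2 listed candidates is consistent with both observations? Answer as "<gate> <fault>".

U5 inverted output

Evaluate each candidate on input x1=1, x2=1, x3=0, x4=1:
  U5 stuck-at-0: U1=1, U2=1, U3=1, U4=1, U5=0 [stuck-at-0], U6=1 → Y1=0, Y2=1 — eliminated
  U5 inverted output: U1=1, U2=1, U3=1, U4=1, U5=1 [inverted output], U6=1 → Y1=1, Y2=1 — matches
Only U5 inverted output reproduces the observed Y1=1, Y2=1.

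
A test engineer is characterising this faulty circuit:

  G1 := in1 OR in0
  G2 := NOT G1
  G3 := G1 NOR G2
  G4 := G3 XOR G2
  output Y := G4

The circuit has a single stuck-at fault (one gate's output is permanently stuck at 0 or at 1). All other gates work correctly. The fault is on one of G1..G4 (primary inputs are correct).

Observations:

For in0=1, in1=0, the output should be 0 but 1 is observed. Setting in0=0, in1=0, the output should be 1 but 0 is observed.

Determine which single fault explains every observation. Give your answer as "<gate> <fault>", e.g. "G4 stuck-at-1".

Fault-free values for test 1 (in0=1, in1=0): G1=1, G2=0, G3=0, G4=0, giving Y=0. Observed 1.
Test 1: faults giving observed 1 are {G1 stuck-at-0, G2 stuck-at-1, G3 stuck-at-1, G4 stuck-at-1}.
Test 2 (in0=0, in1=0): fault-free G1=0, G2=1, G3=0, G4=1 → 1; observed 0. Eliminates G1 stuck-at-0, G2 stuck-at-1, G4 stuck-at-1.
Only G3 stuck-at-1 is consistent with every test.

G3 stuck-at-1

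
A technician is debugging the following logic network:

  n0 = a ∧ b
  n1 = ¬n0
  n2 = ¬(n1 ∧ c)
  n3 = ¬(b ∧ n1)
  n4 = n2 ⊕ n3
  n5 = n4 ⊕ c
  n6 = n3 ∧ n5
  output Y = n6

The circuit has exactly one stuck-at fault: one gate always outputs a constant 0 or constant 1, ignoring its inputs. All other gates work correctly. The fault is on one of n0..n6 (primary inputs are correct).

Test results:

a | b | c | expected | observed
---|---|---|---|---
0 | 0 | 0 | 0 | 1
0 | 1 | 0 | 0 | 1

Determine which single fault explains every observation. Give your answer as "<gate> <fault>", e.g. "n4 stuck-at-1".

n6 stuck-at-1

Fault-free values for test 1 (a=0, b=0, c=0): n0=0, n1=1, n2=1, n3=1, n4=0, n5=0, n6=0, giving Y=0. Observed 1.
Test 1: faults giving observed 1 are {n2 stuck-at-0, n4 stuck-at-1, n5 stuck-at-1, n6 stuck-at-1}.
Test 2 (a=0, b=1, c=0): fault-free n0=0, n1=1, n2=1, n3=0, n4=1, n5=1, n6=0 → 0; observed 1. Eliminates n2 stuck-at-0, n4 stuck-at-1, n5 stuck-at-1.
Only n6 stuck-at-1 is consistent with every test.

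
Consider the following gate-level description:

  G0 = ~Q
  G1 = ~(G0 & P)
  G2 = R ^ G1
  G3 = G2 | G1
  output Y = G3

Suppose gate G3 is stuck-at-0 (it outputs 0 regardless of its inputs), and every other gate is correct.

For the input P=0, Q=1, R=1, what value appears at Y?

0

Propagate with G3 forced: G0=0, G1=1, G2=0, G3=0 [stuck-at-0].
So Y = 0. (Without the fault it would be 1.)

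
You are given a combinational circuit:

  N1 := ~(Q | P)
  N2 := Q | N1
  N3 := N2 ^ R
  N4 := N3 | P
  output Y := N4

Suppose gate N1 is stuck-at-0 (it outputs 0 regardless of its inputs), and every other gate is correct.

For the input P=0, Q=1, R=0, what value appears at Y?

1

Propagate with N1 forced: N1=0 [stuck-at-0], N2=1, N3=1, N4=1.
So Y = 1. (Same as the fault-free value — the fault is masked on this input.)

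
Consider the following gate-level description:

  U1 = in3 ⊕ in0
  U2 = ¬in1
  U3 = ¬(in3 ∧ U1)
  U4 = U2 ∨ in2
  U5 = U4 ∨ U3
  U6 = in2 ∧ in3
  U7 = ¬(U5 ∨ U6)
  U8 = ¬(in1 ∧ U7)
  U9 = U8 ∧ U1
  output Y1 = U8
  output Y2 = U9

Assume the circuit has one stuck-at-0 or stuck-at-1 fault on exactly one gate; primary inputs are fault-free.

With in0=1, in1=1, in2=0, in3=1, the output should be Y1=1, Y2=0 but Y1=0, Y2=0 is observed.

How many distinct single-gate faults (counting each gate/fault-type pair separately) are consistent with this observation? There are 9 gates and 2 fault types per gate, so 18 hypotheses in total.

5

Fault-free: U1=0, U2=0, U3=1, U4=0, U5=1, U6=0, U7=0, U8=1, U9=0 → Y1=1, Y2=0. Observed Y1=0, Y2=0.
  U1: stuck-at-1 ✓; others ✗
  U2: none of the 2 fault types match ✗
  U3: stuck-at-0 ✓; others ✗
  U4: none of the 2 fault types match ✗
  U5: stuck-at-0 ✓; others ✗
  U6: none of the 2 fault types match ✗
  U7: stuck-at-1 ✓; others ✗
  U8: stuck-at-0 ✓; others ✗
  U9: none of the 2 fault types match ✗
Consistent faults: {U1 stuck-at-1, U3 stuck-at-0, U5 stuck-at-0, U7 stuck-at-1, U8 stuck-at-0} — 5 in all.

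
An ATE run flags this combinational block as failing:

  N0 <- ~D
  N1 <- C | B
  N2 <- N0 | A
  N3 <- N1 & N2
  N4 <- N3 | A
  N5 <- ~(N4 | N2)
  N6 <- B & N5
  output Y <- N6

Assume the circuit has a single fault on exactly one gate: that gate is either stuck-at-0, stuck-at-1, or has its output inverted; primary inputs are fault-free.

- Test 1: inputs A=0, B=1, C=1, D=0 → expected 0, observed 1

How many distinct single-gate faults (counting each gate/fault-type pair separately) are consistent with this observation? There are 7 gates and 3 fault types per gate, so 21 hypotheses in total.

Fault-free: N0=1, N1=1, N2=1, N3=1, N4=1, N5=0, N6=0 → 0. Observed 1.
  N0: stuck-at-0, inverted output ✓; others ✗
  N1: none of the 3 fault types match ✗
  N2: stuck-at-0, inverted output ✓; others ✗
  N3: none of the 3 fault types match ✗
  N4: none of the 3 fault types match ✗
  N5: stuck-at-1, inverted output ✓; others ✗
  N6: stuck-at-1, inverted output ✓; others ✗
Consistent faults: {N0 stuck-at-0, N0 inverted output, N2 stuck-at-0, N2 inverted output, N5 stuck-at-1, N5 inverted output, N6 stuck-at-1, N6 inverted output} — 8 in all.

8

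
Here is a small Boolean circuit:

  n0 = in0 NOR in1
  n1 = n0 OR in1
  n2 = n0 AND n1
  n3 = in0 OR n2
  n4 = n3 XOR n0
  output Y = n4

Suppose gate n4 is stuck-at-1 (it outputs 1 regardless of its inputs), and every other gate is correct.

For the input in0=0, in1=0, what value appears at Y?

1

Propagate with n4 forced: n0=1, n1=1, n2=1, n3=1, n4=1 [stuck-at-1].
So Y = 1. (Without the fault it would be 0.)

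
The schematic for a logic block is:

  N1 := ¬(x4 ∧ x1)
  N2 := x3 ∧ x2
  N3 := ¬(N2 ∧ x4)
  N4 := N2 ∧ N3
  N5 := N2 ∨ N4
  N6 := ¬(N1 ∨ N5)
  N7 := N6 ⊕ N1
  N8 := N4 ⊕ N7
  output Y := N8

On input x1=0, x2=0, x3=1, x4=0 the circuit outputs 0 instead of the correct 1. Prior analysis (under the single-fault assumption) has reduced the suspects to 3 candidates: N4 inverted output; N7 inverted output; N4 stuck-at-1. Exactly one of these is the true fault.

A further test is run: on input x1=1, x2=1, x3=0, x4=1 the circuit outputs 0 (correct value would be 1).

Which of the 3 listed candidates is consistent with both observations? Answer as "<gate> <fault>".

N7 inverted output

Evaluate each candidate on input x1=1, x2=1, x3=0, x4=1:
  N4 inverted output: N1=0, N2=0, N3=1, N4=1 [inverted output], N5=1, N6=0, N7=0, N8=1 → 1 — eliminated
  N7 inverted output: N1=0, N2=0, N3=1, N4=0, N5=0, N6=1, N7=0 [inverted output], N8=0 → 0 — matches
  N4 stuck-at-1: N1=0, N2=0, N3=1, N4=1 [stuck-at-1], N5=1, N6=0, N7=0, N8=1 → 1 — eliminated
Only N7 inverted output reproduces the observed 0.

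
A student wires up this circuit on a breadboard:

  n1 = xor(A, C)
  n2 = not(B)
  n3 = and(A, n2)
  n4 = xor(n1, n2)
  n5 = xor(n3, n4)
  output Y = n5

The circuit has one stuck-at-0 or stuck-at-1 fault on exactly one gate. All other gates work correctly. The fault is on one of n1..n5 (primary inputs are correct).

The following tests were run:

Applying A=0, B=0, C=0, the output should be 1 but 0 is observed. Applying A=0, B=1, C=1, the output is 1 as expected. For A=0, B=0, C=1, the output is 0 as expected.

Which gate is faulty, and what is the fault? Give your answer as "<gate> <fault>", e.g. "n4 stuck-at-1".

n1 stuck-at-1

Fault-free values for test 1 (A=0, B=0, C=0): n1=0, n2=1, n3=0, n4=1, n5=1, giving Y=1. Observed 0.
Test 1: faults giving observed 0 are {n1 stuck-at-1, n2 stuck-at-0, n3 stuck-at-1, n4 stuck-at-0, n5 stuck-at-0}.
Test 2 (A=0, B=1, C=1): fault-free n1=1, n2=0, n3=0, n4=1, n5=1 → 1; observed 1. Eliminates n3 stuck-at-1, n4 stuck-at-0, n5 stuck-at-0.
Test 3 (A=0, B=0, C=1): fault-free n1=1, n2=1, n3=0, n4=0, n5=0 → 0; observed 0. Eliminates n2 stuck-at-0.
Only n1 stuck-at-1 is consistent with every test.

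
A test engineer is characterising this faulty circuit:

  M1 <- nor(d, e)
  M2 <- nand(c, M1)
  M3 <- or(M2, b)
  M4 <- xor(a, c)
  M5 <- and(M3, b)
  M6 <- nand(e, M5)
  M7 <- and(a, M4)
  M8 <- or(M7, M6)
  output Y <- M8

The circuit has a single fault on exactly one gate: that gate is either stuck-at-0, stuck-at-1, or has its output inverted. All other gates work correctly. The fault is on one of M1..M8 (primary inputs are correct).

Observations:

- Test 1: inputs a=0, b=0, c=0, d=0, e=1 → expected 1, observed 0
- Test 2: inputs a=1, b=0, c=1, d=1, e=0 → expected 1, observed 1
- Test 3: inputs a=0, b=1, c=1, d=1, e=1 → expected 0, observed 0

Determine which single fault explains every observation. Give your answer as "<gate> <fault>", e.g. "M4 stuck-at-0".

M5 stuck-at-1

Fault-free values for test 1 (a=0, b=0, c=0, d=0, e=1): M1=0, M2=1, M3=1, M4=0, M5=0, M6=1, M7=0, M8=1, giving Y=1. Observed 0.
Test 1: faults giving observed 0 are {M5 stuck-at-1, M5 inverted output, M6 stuck-at-0, M6 inverted output, M8 stuck-at-0, M8 inverted output}.
Test 2 (a=1, b=0, c=1, d=1, e=0): fault-free M1=0, M2=1, M3=1, M4=0, M5=0, M6=1, M7=0, M8=1 → 1; observed 1. Eliminates M6 stuck-at-0, M6 inverted output, M8 stuck-at-0, M8 inverted output.
Test 3 (a=0, b=1, c=1, d=1, e=1): fault-free M1=0, M2=1, M3=1, M4=1, M5=1, M6=0, M7=0, M8=0 → 0; observed 0. Eliminates M5 inverted output.
Only M5 stuck-at-1 is consistent with every test.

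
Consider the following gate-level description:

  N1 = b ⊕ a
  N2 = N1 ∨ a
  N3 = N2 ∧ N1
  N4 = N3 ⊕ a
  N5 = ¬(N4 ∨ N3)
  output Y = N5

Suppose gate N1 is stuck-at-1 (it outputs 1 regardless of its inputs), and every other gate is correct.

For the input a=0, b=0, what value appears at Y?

0

Propagate with N1 forced: N1=1 [stuck-at-1], N2=1, N3=1, N4=1, N5=0.
So Y = 0. (Without the fault it would be 1.)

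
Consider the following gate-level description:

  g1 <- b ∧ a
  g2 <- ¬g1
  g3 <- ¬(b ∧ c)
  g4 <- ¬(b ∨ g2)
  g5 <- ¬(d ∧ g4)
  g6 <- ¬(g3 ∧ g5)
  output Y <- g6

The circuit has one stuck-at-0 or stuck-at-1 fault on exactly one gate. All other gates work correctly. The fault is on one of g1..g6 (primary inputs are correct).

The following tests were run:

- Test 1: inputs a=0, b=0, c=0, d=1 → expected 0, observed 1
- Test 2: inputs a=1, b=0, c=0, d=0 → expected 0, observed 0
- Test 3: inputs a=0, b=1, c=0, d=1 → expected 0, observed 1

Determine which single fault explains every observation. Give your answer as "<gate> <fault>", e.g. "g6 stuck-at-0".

Fault-free values for test 1 (a=0, b=0, c=0, d=1): g1=0, g2=1, g3=1, g4=0, g5=1, g6=0, giving Y=0. Observed 1.
Test 1: faults giving observed 1 are {g1 stuck-at-1, g2 stuck-at-0, g3 stuck-at-0, g4 stuck-at-1, g5 stuck-at-0, g6 stuck-at-1}.
Test 2 (a=1, b=0, c=0, d=0): fault-free g1=0, g2=1, g3=1, g4=0, g5=1, g6=0 → 0; observed 0. Eliminates g3 stuck-at-0, g5 stuck-at-0, g6 stuck-at-1.
Test 3 (a=0, b=1, c=0, d=1): fault-free g1=0, g2=1, g3=1, g4=0, g5=1, g6=0 → 0; observed 1. Eliminates g1 stuck-at-1, g2 stuck-at-0.
Only g4 stuck-at-1 is consistent with every test.

g4 stuck-at-1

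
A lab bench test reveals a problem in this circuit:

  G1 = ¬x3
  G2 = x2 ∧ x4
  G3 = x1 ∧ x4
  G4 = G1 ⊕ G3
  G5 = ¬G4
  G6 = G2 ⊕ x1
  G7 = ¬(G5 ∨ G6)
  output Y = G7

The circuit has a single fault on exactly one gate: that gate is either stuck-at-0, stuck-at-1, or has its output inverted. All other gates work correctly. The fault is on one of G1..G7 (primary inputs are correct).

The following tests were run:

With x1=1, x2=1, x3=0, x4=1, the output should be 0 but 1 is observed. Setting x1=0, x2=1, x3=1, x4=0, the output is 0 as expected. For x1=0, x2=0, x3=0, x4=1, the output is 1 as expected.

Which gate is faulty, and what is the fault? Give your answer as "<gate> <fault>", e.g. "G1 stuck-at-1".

Fault-free values for test 1 (x1=1, x2=1, x3=0, x4=1): G1=1, G2=1, G3=1, G4=0, G5=1, G6=0, G7=0, giving Y=0. Observed 1.
Test 1: faults giving observed 1 are {G1 stuck-at-0, G1 inverted output, G3 stuck-at-0, G3 inverted output, G4 stuck-at-1, G4 inverted output, G5 stuck-at-0, G5 inverted output, G7 stuck-at-1, G7 inverted output}.
Test 2 (x1=0, x2=1, x3=1, x4=0): fault-free G1=0, G2=0, G3=0, G4=0, G5=1, G6=0, G7=0 → 0; observed 0. Eliminates G1 inverted output, G3 inverted output, G4 stuck-at-1, G4 inverted output, G5 stuck-at-0, G5 inverted output, G7 stuck-at-1, G7 inverted output.
Test 3 (x1=0, x2=0, x3=0, x4=1): fault-free G1=1, G2=0, G3=0, G4=1, G5=0, G6=0, G7=1 → 1; observed 1. Eliminates G1 stuck-at-0.
Only G3 stuck-at-0 is consistent with every test.

G3 stuck-at-0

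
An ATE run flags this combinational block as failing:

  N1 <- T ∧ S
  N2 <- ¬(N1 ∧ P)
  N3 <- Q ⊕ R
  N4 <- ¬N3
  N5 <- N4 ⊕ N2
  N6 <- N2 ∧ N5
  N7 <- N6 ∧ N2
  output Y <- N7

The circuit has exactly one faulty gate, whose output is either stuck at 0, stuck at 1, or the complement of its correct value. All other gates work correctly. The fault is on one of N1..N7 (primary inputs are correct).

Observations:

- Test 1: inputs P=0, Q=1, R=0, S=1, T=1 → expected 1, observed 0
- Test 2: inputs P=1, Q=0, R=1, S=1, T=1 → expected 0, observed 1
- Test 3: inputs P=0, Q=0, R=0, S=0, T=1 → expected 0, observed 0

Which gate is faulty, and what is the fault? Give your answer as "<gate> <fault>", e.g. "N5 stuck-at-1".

N2 inverted output

Fault-free values for test 1 (P=0, Q=1, R=0, S=1, T=1): N1=1, N2=1, N3=1, N4=0, N5=1, N6=1, N7=1, giving Y=1. Observed 0.
Test 1: faults giving observed 0 are {N2 stuck-at-0, N2 inverted output, N3 stuck-at-0, N3 inverted output, N4 stuck-at-1, N4 inverted output, N5 stuck-at-0, N5 inverted output, N6 stuck-at-0, N6 inverted output, N7 stuck-at-0, N7 inverted output}.
Test 2 (P=1, Q=0, R=1, S=1, T=1): fault-free N1=1, N2=0, N3=1, N4=0, N5=0, N6=0, N7=0 → 0; observed 1. Eliminates N2 stuck-at-0, N3 stuck-at-0, N3 inverted output, N4 stuck-at-1, N4 inverted output, N5 stuck-at-0, N5 inverted output, N6 stuck-at-0, N6 inverted output, N7 stuck-at-0.
Test 3 (P=0, Q=0, R=0, S=0, T=1): fault-free N1=0, N2=1, N3=0, N4=1, N5=0, N6=0, N7=0 → 0; observed 0. Eliminates N7 inverted output.
Only N2 inverted output is consistent with every test.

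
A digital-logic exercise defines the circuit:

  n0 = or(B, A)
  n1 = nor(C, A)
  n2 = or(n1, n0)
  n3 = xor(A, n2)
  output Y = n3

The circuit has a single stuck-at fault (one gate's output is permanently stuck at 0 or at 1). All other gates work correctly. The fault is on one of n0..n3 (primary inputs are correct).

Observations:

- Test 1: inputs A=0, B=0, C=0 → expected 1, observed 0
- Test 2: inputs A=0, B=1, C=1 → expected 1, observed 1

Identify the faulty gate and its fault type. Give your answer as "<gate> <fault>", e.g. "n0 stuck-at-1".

Fault-free values for test 1 (A=0, B=0, C=0): n0=0, n1=1, n2=1, n3=1, giving Y=1. Observed 0.
Test 1: faults giving observed 0 are {n1 stuck-at-0, n2 stuck-at-0, n3 stuck-at-0}.
Test 2 (A=0, B=1, C=1): fault-free n0=1, n1=0, n2=1, n3=1 → 1; observed 1. Eliminates n2 stuck-at-0, n3 stuck-at-0.
Only n1 stuck-at-0 is consistent with every test.

n1 stuck-at-0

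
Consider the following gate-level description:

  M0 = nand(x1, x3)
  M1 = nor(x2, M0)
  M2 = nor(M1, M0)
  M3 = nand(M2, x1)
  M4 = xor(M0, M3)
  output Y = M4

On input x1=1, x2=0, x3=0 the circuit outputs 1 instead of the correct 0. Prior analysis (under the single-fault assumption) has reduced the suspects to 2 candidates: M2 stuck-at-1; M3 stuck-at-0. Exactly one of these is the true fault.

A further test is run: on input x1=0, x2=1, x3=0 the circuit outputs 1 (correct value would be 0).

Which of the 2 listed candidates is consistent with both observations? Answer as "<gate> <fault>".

Evaluate each candidate on input x1=0, x2=1, x3=0:
  M2 stuck-at-1: M0=1, M1=0, M2=1 [stuck-at-1], M3=1, M4=0 → 0 — eliminated
  M3 stuck-at-0: M0=1, M1=0, M2=0, M3=0 [stuck-at-0], M4=1 → 1 — matches
Only M3 stuck-at-0 reproduces the observed 1.

M3 stuck-at-0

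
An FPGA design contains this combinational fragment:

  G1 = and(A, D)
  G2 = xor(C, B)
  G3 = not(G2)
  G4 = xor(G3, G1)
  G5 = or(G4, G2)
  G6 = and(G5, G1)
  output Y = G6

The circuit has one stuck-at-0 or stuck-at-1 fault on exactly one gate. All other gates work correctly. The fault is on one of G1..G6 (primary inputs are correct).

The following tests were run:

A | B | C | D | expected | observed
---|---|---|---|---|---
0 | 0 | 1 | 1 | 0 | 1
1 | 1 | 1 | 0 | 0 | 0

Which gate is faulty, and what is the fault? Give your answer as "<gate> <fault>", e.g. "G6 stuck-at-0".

Fault-free values for test 1 (A=0, B=0, C=1, D=1): G1=0, G2=1, G3=0, G4=0, G5=1, G6=0, giving Y=0. Observed 1.
Test 1: faults giving observed 1 are {G1 stuck-at-1, G6 stuck-at-1}.
Test 2 (A=1, B=1, C=1, D=0): fault-free G1=0, G2=0, G3=1, G4=1, G5=1, G6=0 → 0; observed 0. Eliminates G6 stuck-at-1.
Only G1 stuck-at-1 is consistent with every test.

G1 stuck-at-1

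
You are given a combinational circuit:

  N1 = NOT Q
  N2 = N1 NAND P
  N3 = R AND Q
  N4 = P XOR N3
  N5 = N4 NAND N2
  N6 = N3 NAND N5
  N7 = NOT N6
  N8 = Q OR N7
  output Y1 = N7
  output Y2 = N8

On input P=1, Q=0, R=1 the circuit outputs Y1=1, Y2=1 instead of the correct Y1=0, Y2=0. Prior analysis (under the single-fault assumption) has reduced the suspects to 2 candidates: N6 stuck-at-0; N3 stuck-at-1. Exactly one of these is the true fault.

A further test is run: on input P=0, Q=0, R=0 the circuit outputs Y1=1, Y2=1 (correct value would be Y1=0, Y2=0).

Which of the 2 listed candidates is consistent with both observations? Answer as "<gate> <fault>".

Evaluate each candidate on input P=0, Q=0, R=0:
  N6 stuck-at-0: N1=1, N2=1, N3=0, N4=0, N5=1, N6=0 [stuck-at-0], N7=1, N8=1 → Y1=1, Y2=1 — matches
  N3 stuck-at-1: N1=1, N2=1, N3=1 [stuck-at-1], N4=1, N5=0, N6=1, N7=0, N8=0 → Y1=0, Y2=0 — eliminated
Only N6 stuck-at-0 reproduces the observed Y1=1, Y2=1.

N6 stuck-at-0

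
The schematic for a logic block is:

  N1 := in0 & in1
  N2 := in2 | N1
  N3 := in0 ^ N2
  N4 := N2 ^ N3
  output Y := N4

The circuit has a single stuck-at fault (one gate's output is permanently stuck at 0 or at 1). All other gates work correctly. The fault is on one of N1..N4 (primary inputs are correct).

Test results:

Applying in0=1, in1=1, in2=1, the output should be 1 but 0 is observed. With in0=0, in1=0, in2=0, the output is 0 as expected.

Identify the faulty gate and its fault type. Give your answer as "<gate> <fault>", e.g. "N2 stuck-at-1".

N4 stuck-at-0

Fault-free values for test 1 (in0=1, in1=1, in2=1): N1=1, N2=1, N3=0, N4=1, giving Y=1. Observed 0.
Test 1: faults giving observed 0 are {N3 stuck-at-1, N4 stuck-at-0}.
Test 2 (in0=0, in1=0, in2=0): fault-free N1=0, N2=0, N3=0, N4=0 → 0; observed 0. Eliminates N3 stuck-at-1.
Only N4 stuck-at-0 is consistent with every test.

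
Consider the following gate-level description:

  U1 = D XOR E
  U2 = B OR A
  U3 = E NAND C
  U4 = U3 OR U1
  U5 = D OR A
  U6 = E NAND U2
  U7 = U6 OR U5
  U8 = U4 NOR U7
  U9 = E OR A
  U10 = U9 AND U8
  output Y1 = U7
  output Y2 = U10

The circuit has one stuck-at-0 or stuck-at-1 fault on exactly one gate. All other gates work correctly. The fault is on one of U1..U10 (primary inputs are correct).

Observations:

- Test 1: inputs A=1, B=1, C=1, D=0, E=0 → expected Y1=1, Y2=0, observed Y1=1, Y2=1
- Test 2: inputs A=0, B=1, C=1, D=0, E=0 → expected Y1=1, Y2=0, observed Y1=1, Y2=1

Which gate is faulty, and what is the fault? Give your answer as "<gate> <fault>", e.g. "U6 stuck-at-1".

U10 stuck-at-1

Fault-free values for test 1 (A=1, B=1, C=1, D=0, E=0): U1=0, U2=1, U3=1, U4=1, U5=1, U6=1, U7=1, U8=0, U9=1, U10=0, giving Y1=1, Y2=0. Observed Y1=1, Y2=1.
Test 1: faults giving observed Y1=1, Y2=1 are {U8 stuck-at-1, U10 stuck-at-1}.
Test 2 (A=0, B=1, C=1, D=0, E=0): fault-free U1=0, U2=1, U3=1, U4=1, U5=0, U6=1, U7=1, U8=0, U9=0, U10=0 → Y1=1, Y2=0; observed Y1=1, Y2=1. Eliminates U8 stuck-at-1.
Only U10 stuck-at-1 is consistent with every test.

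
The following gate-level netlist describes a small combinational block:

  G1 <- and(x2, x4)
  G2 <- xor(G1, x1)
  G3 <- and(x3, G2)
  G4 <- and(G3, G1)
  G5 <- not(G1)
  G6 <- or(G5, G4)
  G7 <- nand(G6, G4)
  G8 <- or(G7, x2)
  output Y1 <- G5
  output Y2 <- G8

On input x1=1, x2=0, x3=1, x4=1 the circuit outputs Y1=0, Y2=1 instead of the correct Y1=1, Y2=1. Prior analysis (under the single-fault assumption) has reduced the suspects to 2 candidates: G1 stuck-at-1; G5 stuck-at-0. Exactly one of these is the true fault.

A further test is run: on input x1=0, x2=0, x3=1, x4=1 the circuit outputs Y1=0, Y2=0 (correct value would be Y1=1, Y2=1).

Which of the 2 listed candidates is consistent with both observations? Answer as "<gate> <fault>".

Evaluate each candidate on input x1=0, x2=0, x3=1, x4=1:
  G1 stuck-at-1: G1=1 [stuck-at-1], G2=1, G3=1, G4=1, G5=0, G6=1, G7=0, G8=0 → Y1=0, Y2=0 — matches
  G5 stuck-at-0: G1=0, G2=0, G3=0, G4=0, G5=0 [stuck-at-0], G6=0, G7=1, G8=1 → Y1=0, Y2=1 — eliminated
Only G1 stuck-at-1 reproduces the observed Y1=0, Y2=0.

G1 stuck-at-1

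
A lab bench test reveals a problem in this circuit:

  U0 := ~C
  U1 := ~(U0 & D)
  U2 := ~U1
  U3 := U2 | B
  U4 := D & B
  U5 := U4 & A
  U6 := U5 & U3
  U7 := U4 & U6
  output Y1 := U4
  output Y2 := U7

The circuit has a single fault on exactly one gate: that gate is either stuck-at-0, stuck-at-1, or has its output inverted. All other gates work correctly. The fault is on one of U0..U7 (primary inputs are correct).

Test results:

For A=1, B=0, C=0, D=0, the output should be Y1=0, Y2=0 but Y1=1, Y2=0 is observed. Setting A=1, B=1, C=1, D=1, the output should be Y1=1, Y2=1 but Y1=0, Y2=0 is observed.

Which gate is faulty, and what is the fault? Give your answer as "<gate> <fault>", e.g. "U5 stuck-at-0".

U4 inverted output

Fault-free values for test 1 (A=1, B=0, C=0, D=0): U0=1, U1=1, U2=0, U3=0, U4=0, U5=0, U6=0, U7=0, giving Y1=0, Y2=0. Observed Y1=1, Y2=0.
Test 1: faults giving observed Y1=1, Y2=0 are {U4 stuck-at-1, U4 inverted output}.
Test 2 (A=1, B=1, C=1, D=1): fault-free U0=0, U1=1, U2=0, U3=1, U4=1, U5=1, U6=1, U7=1 → Y1=1, Y2=1; observed Y1=0, Y2=0. Eliminates U4 stuck-at-1.
Only U4 inverted output is consistent with every test.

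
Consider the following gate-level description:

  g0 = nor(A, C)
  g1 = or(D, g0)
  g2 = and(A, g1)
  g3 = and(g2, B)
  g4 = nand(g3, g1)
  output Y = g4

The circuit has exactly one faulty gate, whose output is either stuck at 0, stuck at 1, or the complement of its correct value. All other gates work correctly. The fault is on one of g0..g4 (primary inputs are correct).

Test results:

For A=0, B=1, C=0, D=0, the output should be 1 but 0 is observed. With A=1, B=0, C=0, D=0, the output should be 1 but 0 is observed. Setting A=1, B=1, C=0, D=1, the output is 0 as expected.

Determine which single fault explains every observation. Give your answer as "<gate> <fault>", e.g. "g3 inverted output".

Fault-free values for test 1 (A=0, B=1, C=0, D=0): g0=1, g1=1, g2=0, g3=0, g4=1, giving Y=1. Observed 0.
Test 1: faults giving observed 0 are {g2 stuck-at-1, g2 inverted output, g3 stuck-at-1, g3 inverted output, g4 stuck-at-0, g4 inverted output}.
Test 2 (A=1, B=0, C=0, D=0): fault-free g0=0, g1=0, g2=0, g3=0, g4=1 → 1; observed 0. Eliminates g2 stuck-at-1, g2 inverted output, g3 stuck-at-1, g3 inverted output.
Test 3 (A=1, B=1, C=0, D=1): fault-free g0=0, g1=1, g2=1, g3=1, g4=0 → 0; observed 0. Eliminates g4 inverted output.
Only g4 stuck-at-0 is consistent with every test.

g4 stuck-at-0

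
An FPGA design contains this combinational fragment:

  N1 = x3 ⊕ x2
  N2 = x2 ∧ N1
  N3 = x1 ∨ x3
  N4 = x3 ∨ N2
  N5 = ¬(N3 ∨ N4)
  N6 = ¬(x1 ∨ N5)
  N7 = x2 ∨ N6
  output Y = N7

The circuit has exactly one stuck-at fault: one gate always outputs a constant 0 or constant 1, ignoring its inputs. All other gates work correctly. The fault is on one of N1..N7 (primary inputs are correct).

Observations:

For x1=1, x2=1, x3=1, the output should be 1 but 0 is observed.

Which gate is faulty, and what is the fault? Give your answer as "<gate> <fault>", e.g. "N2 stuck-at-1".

N7 stuck-at-0

Fault-free values for test 1 (x1=1, x2=1, x3=1): N1=0, N2=0, N3=1, N4=1, N5=0, N6=0, N7=1, giving Y=1. Observed 0.
Test 1: faults giving observed 0 are {N7 stuck-at-0}.
Only N7 stuck-at-0 is consistent with every test.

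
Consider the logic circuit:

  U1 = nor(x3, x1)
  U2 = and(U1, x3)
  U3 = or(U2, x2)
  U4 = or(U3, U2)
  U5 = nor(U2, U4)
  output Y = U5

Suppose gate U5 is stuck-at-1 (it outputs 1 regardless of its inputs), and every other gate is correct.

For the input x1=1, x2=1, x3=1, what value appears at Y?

Propagate with U5 forced: U1=0, U2=0, U3=1, U4=1, U5=1 [stuck-at-1].
So Y = 1. (Without the fault it would be 0.)

1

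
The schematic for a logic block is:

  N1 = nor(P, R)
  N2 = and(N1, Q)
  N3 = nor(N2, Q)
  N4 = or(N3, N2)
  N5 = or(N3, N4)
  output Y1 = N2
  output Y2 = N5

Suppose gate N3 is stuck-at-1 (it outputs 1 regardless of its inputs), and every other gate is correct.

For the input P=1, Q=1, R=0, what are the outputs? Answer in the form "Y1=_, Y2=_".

Propagate with N3 forced: N1=0, N2=0, N3=1 [stuck-at-1], N4=1, N5=1.
So the outputs are Y1=0, Y2=1. (Without the fault they would be Y1=0, Y2=0.)

Y1=0, Y2=1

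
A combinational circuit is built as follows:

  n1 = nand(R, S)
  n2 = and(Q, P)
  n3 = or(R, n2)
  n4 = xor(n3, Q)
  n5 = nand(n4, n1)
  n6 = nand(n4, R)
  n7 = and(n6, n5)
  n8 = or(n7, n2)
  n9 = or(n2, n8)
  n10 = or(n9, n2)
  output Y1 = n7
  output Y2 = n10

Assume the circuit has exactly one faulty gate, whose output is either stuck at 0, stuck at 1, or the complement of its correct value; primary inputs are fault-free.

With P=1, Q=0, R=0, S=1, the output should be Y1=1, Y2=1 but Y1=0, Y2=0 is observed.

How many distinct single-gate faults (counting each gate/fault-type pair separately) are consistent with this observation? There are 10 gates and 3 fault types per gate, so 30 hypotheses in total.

10

Fault-free: n1=1, n2=0, n3=0, n4=0, n5=1, n6=1, n7=1, n8=1, n9=1, n10=1 → Y1=1, Y2=1. Observed Y1=0, Y2=0.
  n1: none of the 3 fault types match ✗
  n2: none of the 3 fault types match ✗
  n3: stuck-at-1, inverted output ✓; others ✗
  n4: stuck-at-1, inverted output ✓; others ✗
  n5: stuck-at-0, inverted output ✓; others ✗
  n6: stuck-at-0, inverted output ✓; others ✗
  n7: stuck-at-0, inverted output ✓; others ✗
  n8: none of the 3 fault types match ✗
  n9: none of the 3 fault types match ✗
  n10: none of the 3 fault types match ✗
Consistent faults: {n3 stuck-at-1, n3 inverted output, n4 stuck-at-1, n4 inverted output, n5 stuck-at-0, n5 inverted output, n6 stuck-at-0, n6 inverted output, n7 stuck-at-0, n7 inverted output} — 10 in all.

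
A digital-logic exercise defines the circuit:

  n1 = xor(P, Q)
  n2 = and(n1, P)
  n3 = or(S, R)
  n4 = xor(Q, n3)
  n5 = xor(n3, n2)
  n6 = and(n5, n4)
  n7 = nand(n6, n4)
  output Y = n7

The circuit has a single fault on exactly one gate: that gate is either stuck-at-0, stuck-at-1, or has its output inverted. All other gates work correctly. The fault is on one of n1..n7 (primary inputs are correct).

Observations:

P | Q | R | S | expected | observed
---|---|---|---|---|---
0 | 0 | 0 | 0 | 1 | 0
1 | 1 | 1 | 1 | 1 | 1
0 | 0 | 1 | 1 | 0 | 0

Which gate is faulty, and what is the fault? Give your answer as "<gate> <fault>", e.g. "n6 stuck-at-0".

n3 stuck-at-1

Fault-free values for test 1 (P=0, Q=0, R=0, S=0): n1=0, n2=0, n3=0, n4=0, n5=0, n6=0, n7=1, giving Y=1. Observed 0.
Test 1: faults giving observed 0 are {n3 stuck-at-1, n3 inverted output, n7 stuck-at-0, n7 inverted output}.
Test 2 (P=1, Q=1, R=1, S=1): fault-free n1=0, n2=0, n3=1, n4=0, n5=1, n6=0, n7=1 → 1; observed 1. Eliminates n7 stuck-at-0, n7 inverted output.
Test 3 (P=0, Q=0, R=1, S=1): fault-free n1=0, n2=0, n3=1, n4=1, n5=1, n6=1, n7=0 → 0; observed 0. Eliminates n3 inverted output.
Only n3 stuck-at-1 is consistent with every test.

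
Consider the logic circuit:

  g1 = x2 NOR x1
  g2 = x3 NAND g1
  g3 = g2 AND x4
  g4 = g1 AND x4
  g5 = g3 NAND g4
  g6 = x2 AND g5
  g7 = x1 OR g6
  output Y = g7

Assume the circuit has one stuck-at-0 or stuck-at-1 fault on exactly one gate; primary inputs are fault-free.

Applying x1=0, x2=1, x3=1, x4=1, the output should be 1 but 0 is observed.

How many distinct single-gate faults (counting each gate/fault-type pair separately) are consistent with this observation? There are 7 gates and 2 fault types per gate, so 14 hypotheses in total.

4

Fault-free: g1=0, g2=1, g3=1, g4=0, g5=1, g6=1, g7=1 → 1. Observed 0.
  g1 stuck-at-0: output 1 ✗
  g1 stuck-at-1: output 1 ✗
  g2 stuck-at-0: output 1 ✗
  g2 stuck-at-1: output 1 ✗
  g3 stuck-at-0: output 1 ✗
  g3 stuck-at-1: output 1 ✗
  g4 stuck-at-0: output 1 ✗
  g4 stuck-at-1: output 0 ✓
  g5 stuck-at-0: output 0 ✓
  g5 stuck-at-1: output 1 ✗
  g6 stuck-at-0: output 0 ✓
  g6 stuck-at-1: output 1 ✗
  g7 stuck-at-0: output 0 ✓
  g7 stuck-at-1: output 1 ✗
Consistent faults: {g4 stuck-at-1, g5 stuck-at-0, g6 stuck-at-0, g7 stuck-at-0} — 4 in all.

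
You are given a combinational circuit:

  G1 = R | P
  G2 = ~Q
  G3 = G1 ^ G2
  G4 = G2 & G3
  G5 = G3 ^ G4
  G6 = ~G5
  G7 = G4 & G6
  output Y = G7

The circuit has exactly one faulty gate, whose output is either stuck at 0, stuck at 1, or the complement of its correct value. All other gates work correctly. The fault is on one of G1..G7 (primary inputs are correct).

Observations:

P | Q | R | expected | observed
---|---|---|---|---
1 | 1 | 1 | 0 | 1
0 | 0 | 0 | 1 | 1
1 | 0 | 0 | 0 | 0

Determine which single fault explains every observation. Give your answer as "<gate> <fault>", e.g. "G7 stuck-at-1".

G4 stuck-at-1

Fault-free values for test 1 (P=1, Q=1, R=1): G1=1, G2=0, G3=1, G4=0, G5=1, G6=0, G7=0, giving Y=0. Observed 1.
Test 1: faults giving observed 1 are {G4 stuck-at-1, G4 inverted output, G7 stuck-at-1, G7 inverted output}.
Test 2 (P=0, Q=0, R=0): fault-free G1=0, G2=1, G3=1, G4=1, G5=0, G6=1, G7=1 → 1; observed 1. Eliminates G4 inverted output, G7 inverted output.
Test 3 (P=1, Q=0, R=0): fault-free G1=1, G2=1, G3=0, G4=0, G5=0, G6=1, G7=0 → 0; observed 0. Eliminates G7 stuck-at-1.
Only G4 stuck-at-1 is consistent with every test.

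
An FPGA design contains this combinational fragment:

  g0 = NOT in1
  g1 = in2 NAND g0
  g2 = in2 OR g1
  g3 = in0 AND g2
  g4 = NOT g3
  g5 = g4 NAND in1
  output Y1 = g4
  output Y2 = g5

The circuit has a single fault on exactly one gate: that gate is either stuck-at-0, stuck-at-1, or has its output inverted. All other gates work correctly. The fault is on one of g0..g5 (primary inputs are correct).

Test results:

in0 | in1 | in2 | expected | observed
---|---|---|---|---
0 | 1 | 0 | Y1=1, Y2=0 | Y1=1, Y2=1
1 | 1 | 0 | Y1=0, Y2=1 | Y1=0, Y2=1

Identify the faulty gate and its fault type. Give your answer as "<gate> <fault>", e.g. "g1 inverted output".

g5 stuck-at-1

Fault-free values for test 1 (in0=0, in1=1, in2=0): g0=0, g1=1, g2=1, g3=0, g4=1, g5=0, giving Y1=1, Y2=0. Observed Y1=1, Y2=1.
Test 1: faults giving observed Y1=1, Y2=1 are {g5 stuck-at-1, g5 inverted output}.
Test 2 (in0=1, in1=1, in2=0): fault-free g0=0, g1=1, g2=1, g3=1, g4=0, g5=1 → Y1=0, Y2=1; observed Y1=0, Y2=1. Eliminates g5 inverted output.
Only g5 stuck-at-1 is consistent with every test.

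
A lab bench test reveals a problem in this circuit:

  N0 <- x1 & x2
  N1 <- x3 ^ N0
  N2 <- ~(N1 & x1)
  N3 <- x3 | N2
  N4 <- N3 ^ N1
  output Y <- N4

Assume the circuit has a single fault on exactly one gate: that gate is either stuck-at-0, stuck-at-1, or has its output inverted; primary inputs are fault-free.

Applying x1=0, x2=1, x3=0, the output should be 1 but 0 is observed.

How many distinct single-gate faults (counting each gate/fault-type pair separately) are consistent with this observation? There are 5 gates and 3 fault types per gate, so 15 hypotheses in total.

Fault-free: N0=0, N1=0, N2=1, N3=1, N4=1 → 1. Observed 0.
  N0: stuck-at-1, inverted output ✓; others ✗
  N1: stuck-at-1, inverted output ✓; others ✗
  N2: stuck-at-0, inverted output ✓; others ✗
  N3: stuck-at-0, inverted output ✓; others ✗
  N4: stuck-at-0, inverted output ✓; others ✗
Consistent faults: {N0 stuck-at-1, N0 inverted output, N1 stuck-at-1, N1 inverted output, N2 stuck-at-0, N2 inverted output, N3 stuck-at-0, N3 inverted output, N4 stuck-at-0, N4 inverted output} — 10 in all.

10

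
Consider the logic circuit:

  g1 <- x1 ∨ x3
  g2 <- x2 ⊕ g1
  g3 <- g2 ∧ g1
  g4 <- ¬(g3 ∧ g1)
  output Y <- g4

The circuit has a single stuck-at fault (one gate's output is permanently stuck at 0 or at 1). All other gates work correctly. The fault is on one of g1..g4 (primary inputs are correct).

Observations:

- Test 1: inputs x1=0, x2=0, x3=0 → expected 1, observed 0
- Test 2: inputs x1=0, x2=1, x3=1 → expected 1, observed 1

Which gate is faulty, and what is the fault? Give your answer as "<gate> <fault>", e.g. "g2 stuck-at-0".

Fault-free values for test 1 (x1=0, x2=0, x3=0): g1=0, g2=0, g3=0, g4=1, giving Y=1. Observed 0.
Test 1: faults giving observed 0 are {g1 stuck-at-1, g4 stuck-at-0}.
Test 2 (x1=0, x2=1, x3=1): fault-free g1=1, g2=0, g3=0, g4=1 → 1; observed 1. Eliminates g4 stuck-at-0.
Only g1 stuck-at-1 is consistent with every test.

g1 stuck-at-1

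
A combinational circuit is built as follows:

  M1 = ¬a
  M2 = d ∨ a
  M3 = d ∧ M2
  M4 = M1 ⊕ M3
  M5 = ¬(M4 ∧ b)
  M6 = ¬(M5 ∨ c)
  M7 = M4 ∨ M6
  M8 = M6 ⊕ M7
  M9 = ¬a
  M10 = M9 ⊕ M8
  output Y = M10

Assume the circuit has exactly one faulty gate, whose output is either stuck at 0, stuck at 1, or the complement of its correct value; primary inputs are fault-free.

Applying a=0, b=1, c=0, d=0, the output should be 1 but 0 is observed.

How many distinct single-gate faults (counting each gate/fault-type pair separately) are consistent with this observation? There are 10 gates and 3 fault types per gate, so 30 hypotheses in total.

Fault-free: M1=1, M2=0, M3=0, M4=1, M5=0, M6=1, M7=1, M8=0, M9=1, M10=1 → 1. Observed 0.
  M1: none of the 3 fault types match ✗
  M2: none of the 3 fault types match ✗
  M3: none of the 3 fault types match ✗
  M4: none of the 3 fault types match ✗
  M5: stuck-at-1, inverted output ✓; others ✗
  M6: stuck-at-0, inverted output ✓; others ✗
  M7: stuck-at-0, inverted output ✓; others ✗
  M8: stuck-at-1, inverted output ✓; others ✗
  M9: stuck-at-0, inverted output ✓; others ✗
  M10: stuck-at-0, inverted output ✓; others ✗
Consistent faults: {M5 stuck-at-1, M5 inverted output, M6 stuck-at-0, M6 inverted output, M7 stuck-at-0, M7 inverted output, M8 stuck-at-1, M8 inverted output, M9 stuck-at-0, M9 inverted output, M10 stuck-at-0, M10 inverted output} — 12 in all.

12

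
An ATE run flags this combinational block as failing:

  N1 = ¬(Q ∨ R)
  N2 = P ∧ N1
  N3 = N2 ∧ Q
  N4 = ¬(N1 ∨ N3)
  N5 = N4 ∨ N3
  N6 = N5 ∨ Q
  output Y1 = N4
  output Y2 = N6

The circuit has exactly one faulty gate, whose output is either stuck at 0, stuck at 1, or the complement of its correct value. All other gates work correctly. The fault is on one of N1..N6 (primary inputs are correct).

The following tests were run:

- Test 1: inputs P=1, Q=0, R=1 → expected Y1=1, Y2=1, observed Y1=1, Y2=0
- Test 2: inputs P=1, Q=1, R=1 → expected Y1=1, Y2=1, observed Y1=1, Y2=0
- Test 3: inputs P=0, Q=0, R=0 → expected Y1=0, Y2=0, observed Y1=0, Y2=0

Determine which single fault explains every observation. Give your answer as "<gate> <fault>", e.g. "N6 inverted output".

N6 stuck-at-0

Fault-free values for test 1 (P=1, Q=0, R=1): N1=0, N2=0, N3=0, N4=1, N5=1, N6=1, giving Y1=1, Y2=1. Observed Y1=1, Y2=0.
Test 1: faults giving observed Y1=1, Y2=0 are {N5 stuck-at-0, N5 inverted output, N6 stuck-at-0, N6 inverted output}.
Test 2 (P=1, Q=1, R=1): fault-free N1=0, N2=0, N3=0, N4=1, N5=1, N6=1 → Y1=1, Y2=1; observed Y1=1, Y2=0. Eliminates N5 stuck-at-0, N5 inverted output.
Test 3 (P=0, Q=0, R=0): fault-free N1=1, N2=0, N3=0, N4=0, N5=0, N6=0 → Y1=0, Y2=0; observed Y1=0, Y2=0. Eliminates N6 inverted output.
Only N6 stuck-at-0 is consistent with every test.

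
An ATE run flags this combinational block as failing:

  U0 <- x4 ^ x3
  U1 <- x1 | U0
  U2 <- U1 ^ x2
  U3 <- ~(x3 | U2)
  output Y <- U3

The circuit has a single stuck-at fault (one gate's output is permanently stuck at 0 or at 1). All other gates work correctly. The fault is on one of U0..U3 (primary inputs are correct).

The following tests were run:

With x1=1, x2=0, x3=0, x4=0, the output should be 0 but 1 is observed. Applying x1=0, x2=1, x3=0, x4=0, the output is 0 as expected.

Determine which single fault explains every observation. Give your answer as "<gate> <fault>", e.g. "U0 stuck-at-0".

Fault-free values for test 1 (x1=1, x2=0, x3=0, x4=0): U0=0, U1=1, U2=1, U3=0, giving Y=0. Observed 1.
Test 1: faults giving observed 1 are {U1 stuck-at-0, U2 stuck-at-0, U3 stuck-at-1}.
Test 2 (x1=0, x2=1, x3=0, x4=0): fault-free U0=0, U1=0, U2=1, U3=0 → 0; observed 0. Eliminates U2 stuck-at-0, U3 stuck-at-1.
Only U1 stuck-at-0 is consistent with every test.

U1 stuck-at-0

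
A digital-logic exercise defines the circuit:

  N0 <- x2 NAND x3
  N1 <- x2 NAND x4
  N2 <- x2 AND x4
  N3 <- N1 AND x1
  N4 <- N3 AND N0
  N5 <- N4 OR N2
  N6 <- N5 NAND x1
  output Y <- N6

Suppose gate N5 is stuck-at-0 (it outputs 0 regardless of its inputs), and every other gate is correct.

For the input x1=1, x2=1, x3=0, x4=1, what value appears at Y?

1

Propagate with N5 forced: N0=1, N1=0, N2=1, N3=0, N4=0, N5=0 [stuck-at-0], N6=1.
So Y = 1. (Without the fault it would be 0.)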